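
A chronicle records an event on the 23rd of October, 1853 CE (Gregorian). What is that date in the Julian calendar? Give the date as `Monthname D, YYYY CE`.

October 11, 1853 CE

For dates in this range the Gregorian date is 12 days ahead of the Julian.
23 October 1853 Gregorian − 12 days → 11 October 1853 Julian.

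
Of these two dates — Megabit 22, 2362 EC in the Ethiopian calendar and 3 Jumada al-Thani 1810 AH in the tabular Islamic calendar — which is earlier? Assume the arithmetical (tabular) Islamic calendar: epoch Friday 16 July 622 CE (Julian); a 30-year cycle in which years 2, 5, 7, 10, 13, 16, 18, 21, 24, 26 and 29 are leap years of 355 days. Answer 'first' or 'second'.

First date → JDN 2586777; second date → JDN 2589639.
JDN 2586777 < JDN 2589639, so the first date is earlier.

first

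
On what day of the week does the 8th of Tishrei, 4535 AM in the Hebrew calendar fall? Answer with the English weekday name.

Monday

In the proleptic Gregorian calendar this is 23 September 774 (JDN 2004023).
JDN 2004023 mod 7 = 0, and JDN 0 was a Monday, so this is a Monday.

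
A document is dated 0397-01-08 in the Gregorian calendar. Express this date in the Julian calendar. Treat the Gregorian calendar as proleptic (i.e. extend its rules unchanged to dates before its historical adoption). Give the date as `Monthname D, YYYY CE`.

January 7, 397 CE

The Julian–Gregorian offset here is 1 day (Julian trailing).
8 January 397 Gregorian − 1 day → 7 January 397 Julian.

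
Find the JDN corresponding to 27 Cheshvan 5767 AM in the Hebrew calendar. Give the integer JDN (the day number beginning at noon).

2454058

Equivalently 18 November 2006 (Gregorian).
JDN 2400001 is 17 November 1858 CE (Gregorian), MJD 0; the target day is +54057 days from there, so JDN = 2454058.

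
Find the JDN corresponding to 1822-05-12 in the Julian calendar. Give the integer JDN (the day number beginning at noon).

2386675

In the Gregorian calendar the same day is 24 May 1822.
JDN 2299161 is 15 October 1582 CE (Gregorian); the target day is +87514 days from there, so JDN = 2386675.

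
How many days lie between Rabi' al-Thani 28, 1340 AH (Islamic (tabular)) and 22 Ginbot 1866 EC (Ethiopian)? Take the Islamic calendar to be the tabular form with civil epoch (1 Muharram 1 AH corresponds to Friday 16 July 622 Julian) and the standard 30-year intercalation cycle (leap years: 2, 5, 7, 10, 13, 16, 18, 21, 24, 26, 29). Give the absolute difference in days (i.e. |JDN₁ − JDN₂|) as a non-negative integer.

JDN of the first date = 2423053.
JDN of the second date = 2405673.
|2405673 − 2423053| = 17380.

17380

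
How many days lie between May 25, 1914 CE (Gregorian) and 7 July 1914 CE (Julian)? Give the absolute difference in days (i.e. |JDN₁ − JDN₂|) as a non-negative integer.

JDN of the first date = 2420278.
JDN of the second date = 2420334.
|2420334 − 2420278| = 56.

56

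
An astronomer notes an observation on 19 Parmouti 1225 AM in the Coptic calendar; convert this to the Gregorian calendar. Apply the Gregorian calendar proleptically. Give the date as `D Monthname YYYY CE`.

24 April 1509 CE

Both dates share Julian Day Number 2272324; in the Gregorian calendar that is 24 April 1509 CE.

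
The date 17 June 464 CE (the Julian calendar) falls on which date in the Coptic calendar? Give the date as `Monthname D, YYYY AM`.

Julian Day Number of the source date = 1890702.
Converting JDN 1890702 to the Coptic calendar gives 23 Paoni 180 AM.

Paoni 23, 180 AM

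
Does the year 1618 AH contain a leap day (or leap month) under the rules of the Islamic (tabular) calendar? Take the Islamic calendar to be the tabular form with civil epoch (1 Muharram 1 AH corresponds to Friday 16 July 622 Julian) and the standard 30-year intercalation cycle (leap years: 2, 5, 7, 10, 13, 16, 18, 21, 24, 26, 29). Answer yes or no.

no

Year 1618 AH is year 28 of its 30-year cycle; leap positions are 2, 5, 7, 10, 13, 16, 18, 21, 24, 26, 29, so it is a common year (354 days).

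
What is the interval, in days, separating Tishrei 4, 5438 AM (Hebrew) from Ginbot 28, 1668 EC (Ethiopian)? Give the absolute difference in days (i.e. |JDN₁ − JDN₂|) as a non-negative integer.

First date → JDN 2333845; second date → JDN 2333360.
The interval is |2333845 − 2333360| = 485 days.

485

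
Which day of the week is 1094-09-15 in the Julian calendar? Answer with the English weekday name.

Friday

This is JDN 2120899 (21 September 1094 Gregorian).
2120899 ≡ 4 (mod 7); counting from Monday = 0 gives Friday.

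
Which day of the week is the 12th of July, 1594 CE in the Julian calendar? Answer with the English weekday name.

Friday

Equivalently 22 July 1594 Gregorian, JDN 2303459.
JDN 2303459 mod 7 = 4, and JDN 0 was a Monday, so this is a Friday.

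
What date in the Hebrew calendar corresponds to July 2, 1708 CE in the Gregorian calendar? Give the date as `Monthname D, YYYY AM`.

Julian Day Number of the source date = 2345077.
Converting JDN 2345077 to the Hebrew calendar gives 14 Tammuz 5468 AM.

Tammuz 14, 5468 AM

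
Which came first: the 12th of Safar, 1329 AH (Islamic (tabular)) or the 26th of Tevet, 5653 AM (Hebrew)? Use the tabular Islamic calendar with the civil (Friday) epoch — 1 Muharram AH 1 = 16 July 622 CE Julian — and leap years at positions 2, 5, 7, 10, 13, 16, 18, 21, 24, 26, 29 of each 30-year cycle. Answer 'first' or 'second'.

Converting both to JDN: 2419080 vs 2412478; the smaller is the second.

second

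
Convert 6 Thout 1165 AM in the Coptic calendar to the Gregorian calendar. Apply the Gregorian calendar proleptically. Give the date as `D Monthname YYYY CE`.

12 September 1448 CE

Both dates share Julian Day Number 2250186; in the Gregorian calendar that is 12 September 1448 CE.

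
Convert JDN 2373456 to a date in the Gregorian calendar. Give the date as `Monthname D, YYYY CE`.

JDN 2451545 is 1 Jan 2000; 2373456 is −78089 days from there.

March 14, 1786 CE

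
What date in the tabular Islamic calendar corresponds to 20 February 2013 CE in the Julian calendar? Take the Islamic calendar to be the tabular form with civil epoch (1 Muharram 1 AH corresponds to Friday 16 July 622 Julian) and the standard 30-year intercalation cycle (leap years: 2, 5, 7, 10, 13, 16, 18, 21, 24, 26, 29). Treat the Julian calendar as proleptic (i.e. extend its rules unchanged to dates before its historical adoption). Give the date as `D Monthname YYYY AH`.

22 Rabi' al-Thani 1434 AH

Julian Day Number of the source date = 2456357.
Converting JDN 2456357 to the tabular Islamic calendar gives 22 Rabi' al-Thani 1434 AH.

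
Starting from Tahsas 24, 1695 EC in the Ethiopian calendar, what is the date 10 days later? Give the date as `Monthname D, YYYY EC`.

Tir 4, 1695 EC

The starting date is JDN 2343067; 2343067 + 10 = 2343077.
JDN 2343077 corresponds to Tir 4, 1695 EC.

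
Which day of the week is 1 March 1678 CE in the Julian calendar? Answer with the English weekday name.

Equivalently 11 March 1678 Gregorian, JDN 2334007.
2334007 ≡ 4 (mod 7); counting from Monday = 0 gives Friday.

Friday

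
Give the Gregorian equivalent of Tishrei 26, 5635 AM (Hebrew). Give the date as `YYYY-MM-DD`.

1874-10-07

Julian Day Number of the source date = 2405804.
Converting JDN 2405804 to the Gregorian calendar gives 7 October 1874 CE.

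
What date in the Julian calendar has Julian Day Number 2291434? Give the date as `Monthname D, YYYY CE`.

August 9, 1561 CE

JDN 2291434 is 19 August 1561 in the proleptic Gregorian calendar.
In the Julian calendar that day is August 9, 1561 CE.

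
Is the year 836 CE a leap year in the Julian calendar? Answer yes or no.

yes

836 mod 4 = 0, so it is a leap year in the Julian calendar.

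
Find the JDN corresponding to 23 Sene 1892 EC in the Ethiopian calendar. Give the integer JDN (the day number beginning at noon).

2415201

In the Gregorian calendar the same day is 30 June 1900.
JDN 2299161 is 15 October 1582 CE (Gregorian); the target day is +116040 days from there, so JDN = 2415201.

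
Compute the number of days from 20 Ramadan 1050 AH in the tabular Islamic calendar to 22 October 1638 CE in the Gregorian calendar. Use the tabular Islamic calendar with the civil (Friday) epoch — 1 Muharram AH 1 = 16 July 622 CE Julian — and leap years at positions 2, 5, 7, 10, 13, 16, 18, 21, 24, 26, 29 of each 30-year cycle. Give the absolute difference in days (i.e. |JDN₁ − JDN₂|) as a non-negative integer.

804

First date → JDN 2320426; second date → JDN 2319622.
The interval is |2320426 − 2319622| = 804 days.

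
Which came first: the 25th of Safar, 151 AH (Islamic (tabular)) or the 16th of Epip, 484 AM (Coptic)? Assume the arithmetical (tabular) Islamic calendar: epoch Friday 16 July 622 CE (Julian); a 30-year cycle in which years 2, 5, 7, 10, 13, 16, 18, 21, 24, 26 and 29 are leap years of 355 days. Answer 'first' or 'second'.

Converting both to JDN: 2001649 vs 2001761; the smaller is the first.

first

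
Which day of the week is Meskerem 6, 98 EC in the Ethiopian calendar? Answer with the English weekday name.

Equivalently 2 September 105 Gregorian, JDN 1759655.
1759655 ≡ 2 (mod 7); counting from Monday = 0 gives Wednesday.

Wednesday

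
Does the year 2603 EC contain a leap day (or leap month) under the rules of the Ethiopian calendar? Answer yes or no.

yes

2603 mod 4 = 3; in the Ethiopian calendar a year is leap when year mod 4 = 3, so it is a leap year.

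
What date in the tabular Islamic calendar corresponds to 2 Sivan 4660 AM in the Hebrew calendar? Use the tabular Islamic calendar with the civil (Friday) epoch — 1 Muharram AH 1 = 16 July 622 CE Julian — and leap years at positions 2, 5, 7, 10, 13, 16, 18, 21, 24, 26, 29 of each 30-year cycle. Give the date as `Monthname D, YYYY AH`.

The source date corresponds to 8 May 900 in the proleptic Gregorian calendar (JDN 2049906).
That day falls on 29 Rabi' al-Thani 287 AH in the tabular Islamic calendar.

Rabi' al-Thani 29, 287 AH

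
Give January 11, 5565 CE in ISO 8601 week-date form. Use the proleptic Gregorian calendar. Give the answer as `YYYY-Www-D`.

5565-W02-1

The weekday is Monday (ISO weekday 1).
That Monday belongs to ISO week 2 of ISO year 5565.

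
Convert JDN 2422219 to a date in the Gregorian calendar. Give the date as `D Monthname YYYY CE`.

17 September 1919 CE

Counting from JDN 2299161 = 15 Oct 1582 gives an offset of 123058 days.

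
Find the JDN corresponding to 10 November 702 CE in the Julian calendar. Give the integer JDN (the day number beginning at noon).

1977777

Equivalently 14 November 702 (proleptic Gregorian).
JDN 2451545 is 1 January 2000 CE (Gregorian); the target day is −473768 days from there, so JDN = 1977777.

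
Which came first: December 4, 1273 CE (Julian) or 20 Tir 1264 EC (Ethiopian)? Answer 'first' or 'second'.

First date → JDN 2186359; second date → JDN 2185671.
JDN 2185671 < JDN 2186359, so the second date is earlier.

second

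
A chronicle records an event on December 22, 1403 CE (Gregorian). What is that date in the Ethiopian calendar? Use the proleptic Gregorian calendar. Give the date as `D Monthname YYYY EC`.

16 Tahsas 1396 EC

Both dates share Julian Day Number 2233850; in the Ethiopian calendar that is 16 Tahsas 1396 EC.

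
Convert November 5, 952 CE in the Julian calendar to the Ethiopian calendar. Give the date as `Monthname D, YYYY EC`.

Hidar 9, 945 EC

Both dates share Julian Day Number 2069085; in the Ethiopian calendar that is 9 Hidar 945 EC.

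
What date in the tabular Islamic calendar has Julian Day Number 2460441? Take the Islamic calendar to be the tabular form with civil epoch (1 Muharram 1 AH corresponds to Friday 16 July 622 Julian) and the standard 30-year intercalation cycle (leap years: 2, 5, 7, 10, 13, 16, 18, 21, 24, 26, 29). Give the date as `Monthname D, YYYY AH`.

The Gregorian equivalent of JDN 2460441 is 10 May 2024.
In the tabular Islamic calendar that day is Dhu al-Qa'dah 2, 1445 AH.

Dhu al-Qa'dah 2, 1445 AH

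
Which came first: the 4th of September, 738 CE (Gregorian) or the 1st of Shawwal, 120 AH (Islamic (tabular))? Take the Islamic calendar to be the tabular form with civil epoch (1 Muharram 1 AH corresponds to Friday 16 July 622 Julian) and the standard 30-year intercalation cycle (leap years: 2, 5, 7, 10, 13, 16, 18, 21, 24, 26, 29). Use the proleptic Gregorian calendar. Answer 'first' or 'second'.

First date → JDN 1990855; second date → JDN 1990876.
JDN 1990855 < JDN 1990876, so the first date is earlier.

first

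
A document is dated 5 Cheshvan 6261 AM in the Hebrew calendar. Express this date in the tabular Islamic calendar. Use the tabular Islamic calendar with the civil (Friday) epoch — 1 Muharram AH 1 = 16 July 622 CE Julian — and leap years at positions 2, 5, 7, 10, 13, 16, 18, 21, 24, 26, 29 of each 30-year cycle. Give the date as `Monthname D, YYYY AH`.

Dhu al-Hijjah 5, 1936 AH

The source date corresponds to 29 October 2500 in the Gregorian calendar (JDN 2634468).
That day falls on 5 Dhu al-Hijjah 1936 AH in the tabular Islamic calendar.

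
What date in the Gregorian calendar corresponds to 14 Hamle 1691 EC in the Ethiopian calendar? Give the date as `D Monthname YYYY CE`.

Both dates share Julian Day Number 2341806; in the Gregorian calendar that is 18 July 1699 CE.

18 July 1699 CE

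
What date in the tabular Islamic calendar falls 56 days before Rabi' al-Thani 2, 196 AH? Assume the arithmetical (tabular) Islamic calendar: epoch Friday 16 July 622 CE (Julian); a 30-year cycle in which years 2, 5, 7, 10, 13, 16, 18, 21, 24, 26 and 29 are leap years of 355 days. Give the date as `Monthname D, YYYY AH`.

Safar 5, 196 AH

JDN of Rabi' al-Thani 2, 196 AH = 2017631.
2017631 − 56 = 2017575.
JDN 2017575 in the tabular Islamic calendar is Safar 5, 196 AH.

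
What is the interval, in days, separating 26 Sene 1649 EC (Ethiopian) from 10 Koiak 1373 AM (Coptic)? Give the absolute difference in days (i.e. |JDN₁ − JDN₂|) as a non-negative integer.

196

JDN of the first date = 2326448.
JDN of the second date = 2326252.
|2326252 − 2326448| = 196.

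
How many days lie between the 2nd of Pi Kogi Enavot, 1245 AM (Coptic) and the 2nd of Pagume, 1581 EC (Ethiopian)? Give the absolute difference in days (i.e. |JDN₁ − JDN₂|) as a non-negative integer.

First date → JDN 2279762; second date → JDN 2301677.
The interval is |2279762 − 2301677| = 21915 days.

21915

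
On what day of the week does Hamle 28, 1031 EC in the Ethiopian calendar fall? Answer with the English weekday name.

This is JDN 2100755 (28 July 1039 Gregorian).
JDN 2100755 mod 7 = 6, and JDN 0 was a Monday, so this is a Sunday.

Sunday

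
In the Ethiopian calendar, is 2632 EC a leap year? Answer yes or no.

no

2632 mod 4 = 0; in the Ethiopian calendar a year is leap when year mod 4 = 3, so it is a common year.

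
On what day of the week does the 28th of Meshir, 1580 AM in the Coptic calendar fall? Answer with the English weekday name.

Sunday

In the Gregorian calendar this is 6 March 1864 (JDN 2401937).
JDN 2401937 mod 7 = 6, and JDN 0 was a Monday, so this is a Sunday.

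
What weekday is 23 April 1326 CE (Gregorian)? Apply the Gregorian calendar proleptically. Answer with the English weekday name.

Since JDN mod 7 = 1 (0 = Monday), the day is Tuesday.

Tuesday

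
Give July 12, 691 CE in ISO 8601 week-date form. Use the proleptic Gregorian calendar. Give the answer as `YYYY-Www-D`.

0691-W28-7

The weekday is Sunday (ISO weekday 7).
That Sunday belongs to ISO week 28 of ISO year 691.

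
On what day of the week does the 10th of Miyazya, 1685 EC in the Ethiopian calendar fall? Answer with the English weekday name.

In the Gregorian calendar this is 15 April 1693 (JDN 2339521).
JDN 2339521 mod 7 = 2, and JDN 0 was a Monday, so this is a Wednesday.

Wednesday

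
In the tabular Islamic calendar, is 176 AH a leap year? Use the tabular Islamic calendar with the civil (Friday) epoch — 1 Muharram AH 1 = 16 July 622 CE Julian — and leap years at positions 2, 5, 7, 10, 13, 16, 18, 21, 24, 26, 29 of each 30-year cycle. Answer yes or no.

Year 176 AH is year 26 of its 30-year cycle; leap positions are 2, 5, 7, 10, 13, 16, 18, 21, 24, 26, 29, so it is a leap year (355 days).

yes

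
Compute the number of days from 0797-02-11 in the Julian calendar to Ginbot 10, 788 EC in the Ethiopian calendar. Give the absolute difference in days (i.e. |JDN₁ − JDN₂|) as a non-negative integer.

First date → JDN 2012204; second date → JDN 2011922.
The interval is |2012204 − 2011922| = 282 days.

282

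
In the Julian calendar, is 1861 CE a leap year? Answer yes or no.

1861 mod 4 = 1, so it is a common year in the Julian calendar.

no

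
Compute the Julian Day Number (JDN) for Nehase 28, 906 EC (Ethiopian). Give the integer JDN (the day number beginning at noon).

In the proleptic Gregorian calendar the same day is 26 August 914.
JDN 2451545 is 1 January 2000 CE (Gregorian); the target day is −396416 days from there, so JDN = 2055129.

2055129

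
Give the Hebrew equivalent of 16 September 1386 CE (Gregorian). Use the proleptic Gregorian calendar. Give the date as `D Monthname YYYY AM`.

Julian Day Number of the source date = 2227545.
Converting JDN 2227545 to the Hebrew calendar gives 13 Tishrei 5147 AM.

13 Tishrei 5147 AM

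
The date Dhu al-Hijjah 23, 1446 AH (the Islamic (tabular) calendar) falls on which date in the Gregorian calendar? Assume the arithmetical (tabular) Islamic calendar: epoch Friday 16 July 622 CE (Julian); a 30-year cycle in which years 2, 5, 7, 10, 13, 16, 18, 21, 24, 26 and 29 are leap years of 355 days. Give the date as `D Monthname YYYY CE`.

Julian Day Number of the source date = 2460847.
Converting JDN 2460847 to the Gregorian calendar gives 20 June 2025 CE.

20 June 2025 CE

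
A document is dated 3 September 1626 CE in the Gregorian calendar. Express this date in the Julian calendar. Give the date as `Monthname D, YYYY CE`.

At this point the Julian calendar is 10 days behind the Gregorian.
3 September 1626 Gregorian − 10 days → 24 August 1626 Julian.

August 24, 1626 CE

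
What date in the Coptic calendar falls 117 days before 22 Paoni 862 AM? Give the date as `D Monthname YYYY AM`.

The starting date is JDN 2139801; 2139801 − 117 = 2139684.
JDN 2139684 corresponds to 25 Meshir 862 AM.

25 Meshir 862 AM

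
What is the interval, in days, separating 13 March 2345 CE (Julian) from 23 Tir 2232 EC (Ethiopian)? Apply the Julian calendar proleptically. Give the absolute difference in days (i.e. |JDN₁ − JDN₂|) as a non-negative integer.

38405

JDN of the first date = 2577641.
JDN of the second date = 2539236.
|2539236 − 2577641| = 38405.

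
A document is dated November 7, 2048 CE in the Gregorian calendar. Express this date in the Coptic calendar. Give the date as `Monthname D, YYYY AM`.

Paopi 28, 1765 AM

Julian Day Number of the source date = 2469388.
Converting JDN 2469388 to the Coptic calendar gives 28 Paopi 1765 AM.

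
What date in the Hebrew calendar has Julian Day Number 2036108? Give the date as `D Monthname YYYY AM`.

JDN 2036108 is 28 July 862 in the proleptic Gregorian calendar.
In the Hebrew calendar that day is 24 Av 4622 AM.

24 Av 4622 AM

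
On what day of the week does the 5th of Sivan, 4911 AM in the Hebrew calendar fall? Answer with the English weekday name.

Equivalently 29 May 1151 Gregorian, JDN 2141602.
JDN 2141602 mod 7 = 1, and JDN 0 was a Monday, so this is a Tuesday.

Tuesday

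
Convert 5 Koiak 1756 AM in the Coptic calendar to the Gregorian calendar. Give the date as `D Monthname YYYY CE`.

Both dates share Julian Day Number 2466138; in the Gregorian calendar that is 15 December 2039 CE.

15 December 2039 CE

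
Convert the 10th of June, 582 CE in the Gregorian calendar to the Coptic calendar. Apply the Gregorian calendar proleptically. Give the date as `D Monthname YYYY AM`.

Both dates share Julian Day Number 1933792; in the Coptic calendar that is 14 Paoni 298 AM.

14 Paoni 298 AM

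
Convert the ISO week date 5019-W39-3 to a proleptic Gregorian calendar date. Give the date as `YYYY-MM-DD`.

5019-09-29

ISO week 1 of 5019 is the week containing the first Thursday of 5019.
Week 39, day 3 (Wednesday) lands on 5019-09-29.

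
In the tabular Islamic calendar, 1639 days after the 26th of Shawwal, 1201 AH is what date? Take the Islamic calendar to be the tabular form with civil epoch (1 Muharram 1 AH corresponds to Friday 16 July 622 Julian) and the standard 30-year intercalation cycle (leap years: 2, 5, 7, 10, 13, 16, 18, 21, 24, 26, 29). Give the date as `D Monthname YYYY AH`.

JDN of the 26th of Shawwal, 1201 AH = 2373971.
2373971 + 1639 = 2375610.
JDN 2375610 in the tabular Islamic calendar is 11 Jumada al-Thani 1206 AH.

11 Jumada al-Thani 1206 AH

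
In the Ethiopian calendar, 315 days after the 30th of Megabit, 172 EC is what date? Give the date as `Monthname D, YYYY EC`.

Counting 315 days forward from JDN 1786888 reaches JDN 1787203, which is Yekatit 10, 173 EC.

Yekatit 10, 173 EC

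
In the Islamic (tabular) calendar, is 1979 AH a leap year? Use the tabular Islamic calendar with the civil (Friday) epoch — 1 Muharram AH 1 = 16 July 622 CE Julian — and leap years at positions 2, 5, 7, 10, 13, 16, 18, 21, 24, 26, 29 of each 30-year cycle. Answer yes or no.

yes

Year 1979 AH is year 29 of its 30-year cycle; leap positions are 2, 5, 7, 10, 13, 16, 18, 21, 24, 26, 29, so it is a leap year (355 days).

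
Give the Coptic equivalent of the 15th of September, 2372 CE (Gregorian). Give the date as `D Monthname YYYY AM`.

Both dates share Julian Day Number 2587673; in the Coptic calendar that is 2 Thout 2089 AM.

2 Thout 2089 AM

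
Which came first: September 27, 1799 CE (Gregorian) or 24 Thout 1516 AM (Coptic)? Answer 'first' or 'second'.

Converting both to JDN: 2378401 vs 2378407; the smaller is the first.

first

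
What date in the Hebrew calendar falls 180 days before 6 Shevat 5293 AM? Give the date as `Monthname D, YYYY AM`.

Av 4, 5292 AM

The starting date is JDN 2280988; 2280988 − 180 = 2280808.
JDN 2280808 corresponds to Av 4, 5292 AM.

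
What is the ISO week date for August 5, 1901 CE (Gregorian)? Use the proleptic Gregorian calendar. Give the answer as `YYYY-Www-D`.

1901-W32-1

The weekday is Monday (ISO weekday 1).
That Monday belongs to ISO week 32 of ISO year 1901.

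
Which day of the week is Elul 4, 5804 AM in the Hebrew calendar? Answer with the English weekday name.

In the Gregorian calendar this is 27 August 2044 (JDN 2467855).
2467855 ≡ 5 (mod 7); counting from Monday = 0 gives Saturday.

Saturday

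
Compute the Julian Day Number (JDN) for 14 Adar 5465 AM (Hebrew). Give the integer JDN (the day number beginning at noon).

2343867

Equivalently 10 March 1705 (Gregorian).
JDN 2299161 is 15 October 1582 CE (Gregorian); the target day is +44706 days from there, so JDN = 2343867.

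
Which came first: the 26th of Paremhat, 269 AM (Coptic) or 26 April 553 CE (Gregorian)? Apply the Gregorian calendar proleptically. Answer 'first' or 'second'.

The two dates have Julian Day Numbers 1923122 and 1923155 respectively.
Since 1923122 < 1923155, the first date comes first.

first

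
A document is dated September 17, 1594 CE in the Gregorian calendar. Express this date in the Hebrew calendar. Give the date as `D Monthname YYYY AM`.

3 Tishrei 5355 AM

Julian Day Number of the source date = 2303516.
Converting JDN 2303516 to the Hebrew calendar gives 3 Tishrei 5355 AM.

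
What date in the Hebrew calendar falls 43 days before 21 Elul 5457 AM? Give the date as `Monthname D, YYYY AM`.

Counting 43 days back from JDN 2341127 reaches JDN 2341084, which is Av 8, 5457 AM.

Av 8, 5457 AM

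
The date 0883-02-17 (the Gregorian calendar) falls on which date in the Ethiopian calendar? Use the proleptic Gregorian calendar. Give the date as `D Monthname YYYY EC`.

Both dates share Julian Day Number 2043617; in the Ethiopian calendar that is 19 Yekatit 875 EC.

19 Yekatit 875 EC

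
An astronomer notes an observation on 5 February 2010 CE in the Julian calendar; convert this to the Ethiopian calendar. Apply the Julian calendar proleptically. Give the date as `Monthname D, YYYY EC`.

Yekatit 11, 2002 EC

The source date corresponds to 18 February 2010 in the Gregorian calendar (JDN 2455246).
That day falls on 11 Yekatit 2002 EC in the Ethiopian calendar.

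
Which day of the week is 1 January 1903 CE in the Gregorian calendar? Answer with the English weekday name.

Thursday

2416116 ≡ 3 (mod 7); counting from Monday = 0 gives Thursday.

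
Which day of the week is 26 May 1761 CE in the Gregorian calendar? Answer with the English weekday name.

2364398 ≡ 1 (mod 7); counting from Monday = 0 gives Tuesday.

Tuesday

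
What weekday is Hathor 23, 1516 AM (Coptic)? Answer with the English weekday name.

In the Gregorian calendar this is 1 December 1799 (JDN 2378466).
2378466 ≡ 6 (mod 7); counting from Monday = 0 gives Sunday.

Sunday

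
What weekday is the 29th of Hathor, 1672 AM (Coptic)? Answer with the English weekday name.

Friday

This is JDN 2435451 (9 December 1955 Gregorian).
JDN 2435451 mod 7 = 4, and JDN 0 was a Monday, so this is a Friday.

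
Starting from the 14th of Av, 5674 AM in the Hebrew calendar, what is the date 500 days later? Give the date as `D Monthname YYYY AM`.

JDN of the 14th of Av, 5674 AM = 2420351.
2420351 + 500 = 2420851.
JDN 2420851 in the Hebrew calendar is 12 Tevet 5676 AM.

12 Tevet 5676 AM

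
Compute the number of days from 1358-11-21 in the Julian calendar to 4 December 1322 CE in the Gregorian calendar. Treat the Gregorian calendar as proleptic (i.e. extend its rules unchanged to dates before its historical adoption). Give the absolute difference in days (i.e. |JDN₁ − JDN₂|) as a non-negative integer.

13144

JDN of the first date = 2217392.
JDN of the second date = 2204248.
|2204248 − 2217392| = 13144.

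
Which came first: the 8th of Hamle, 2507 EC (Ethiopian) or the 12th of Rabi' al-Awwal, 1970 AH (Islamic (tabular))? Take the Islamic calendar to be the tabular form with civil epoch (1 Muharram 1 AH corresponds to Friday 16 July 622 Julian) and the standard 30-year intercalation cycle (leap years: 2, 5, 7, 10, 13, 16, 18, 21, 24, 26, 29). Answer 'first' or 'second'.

The two dates have Julian Day Numbers 2639844 and 2646258 respectively.
Since 2639844 < 2646258, the first date comes first.

first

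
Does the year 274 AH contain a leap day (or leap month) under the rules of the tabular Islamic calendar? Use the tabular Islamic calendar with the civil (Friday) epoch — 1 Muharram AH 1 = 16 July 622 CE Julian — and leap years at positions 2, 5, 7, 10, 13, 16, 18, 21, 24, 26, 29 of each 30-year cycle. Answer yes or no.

Year 274 AH is year 4 of its 30-year cycle; leap positions are 2, 5, 7, 10, 13, 16, 18, 21, 24, 26, 29, so it is a common year (354 days).

no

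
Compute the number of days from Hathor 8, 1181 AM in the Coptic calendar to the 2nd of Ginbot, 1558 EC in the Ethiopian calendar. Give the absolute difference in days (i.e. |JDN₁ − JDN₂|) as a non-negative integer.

37064

JDN of the first date = 2256092.
JDN of the second date = 2293156.
|2293156 − 2256092| = 37064.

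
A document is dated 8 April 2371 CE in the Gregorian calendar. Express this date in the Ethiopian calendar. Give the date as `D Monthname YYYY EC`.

27 Megabit 2363 EC

Both dates share Julian Day Number 2587147; in the Ethiopian calendar that is 27 Megabit 2363 EC.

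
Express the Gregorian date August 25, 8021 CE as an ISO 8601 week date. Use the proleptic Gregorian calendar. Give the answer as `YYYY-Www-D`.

8021-W34-3

The weekday is Wednesday (ISO weekday 3).
That Wednesday belongs to ISO week 34 of ISO year 8021.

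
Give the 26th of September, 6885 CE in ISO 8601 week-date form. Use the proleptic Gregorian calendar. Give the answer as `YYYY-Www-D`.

The weekday is Wednesday (ISO weekday 3).
That Wednesday belongs to ISO week 39 of ISO year 6885.

6885-W39-3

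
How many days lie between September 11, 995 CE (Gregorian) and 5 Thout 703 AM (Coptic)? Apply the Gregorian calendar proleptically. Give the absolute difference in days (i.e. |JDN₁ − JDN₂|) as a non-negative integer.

First date → JDN 2084730; second date → JDN 2081439.
The interval is |2084730 − 2081439| = 3291 days.

3291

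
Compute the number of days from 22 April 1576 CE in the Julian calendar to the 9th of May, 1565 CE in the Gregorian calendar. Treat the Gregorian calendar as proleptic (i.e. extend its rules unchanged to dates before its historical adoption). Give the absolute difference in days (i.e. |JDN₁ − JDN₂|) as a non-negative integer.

4011

First date → JDN 2296804; second date → JDN 2292793.
The interval is |2296804 − 2292793| = 4011 days.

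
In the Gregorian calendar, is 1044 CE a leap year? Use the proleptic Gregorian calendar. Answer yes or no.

yes

1044 is divisible by 4 and not by 100, so it is a leap year.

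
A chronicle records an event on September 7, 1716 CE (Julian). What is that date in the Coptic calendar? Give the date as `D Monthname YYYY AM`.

The source date corresponds to 18 September 1716 in the Gregorian calendar (JDN 2348077).
That day falls on 10 Thout 1433 AM in the Coptic calendar.

10 Thout 1433 AM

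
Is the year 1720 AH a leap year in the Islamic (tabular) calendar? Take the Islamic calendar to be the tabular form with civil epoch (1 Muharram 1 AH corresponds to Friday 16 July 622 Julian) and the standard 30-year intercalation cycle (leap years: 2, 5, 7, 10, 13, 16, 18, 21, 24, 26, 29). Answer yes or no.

Year 1720 AH is year 10 of its 30-year cycle; leap positions are 2, 5, 7, 10, 13, 16, 18, 21, 24, 26, 29, so it is a leap year (355 days).

yes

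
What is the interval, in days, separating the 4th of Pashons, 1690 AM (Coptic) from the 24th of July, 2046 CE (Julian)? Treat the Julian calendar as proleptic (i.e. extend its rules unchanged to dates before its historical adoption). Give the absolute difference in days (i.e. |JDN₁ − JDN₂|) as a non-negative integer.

26384

JDN of the first date = 2442180.
JDN of the second date = 2468564.
|2468564 − 2442180| = 26384.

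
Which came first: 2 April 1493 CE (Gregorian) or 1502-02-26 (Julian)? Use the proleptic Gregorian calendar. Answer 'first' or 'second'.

First date → JDN 2266459; second date → JDN 2269720.
JDN 2266459 < JDN 2269720, so the first date is earlier.

first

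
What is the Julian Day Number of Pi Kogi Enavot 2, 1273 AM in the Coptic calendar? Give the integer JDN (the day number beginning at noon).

2289989

Equivalently 4 September 1557 (proleptic Gregorian).
JDN 2299161 is 15 October 1582 CE (Gregorian); the target day is −9172 days from there, so JDN = 2289989.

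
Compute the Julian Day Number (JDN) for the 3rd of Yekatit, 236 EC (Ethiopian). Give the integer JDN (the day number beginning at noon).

1810207

Equivalently 29 January 244 (proleptic Gregorian).
JDN 2451545 is 1 January 2000 CE (Gregorian); the target day is −641338 days from there, so JDN = 1810207.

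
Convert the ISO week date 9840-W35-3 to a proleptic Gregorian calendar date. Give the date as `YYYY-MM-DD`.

9840-08-26

ISO week 1 of 9840 is the week containing the first Thursday of 9840.
Week 35, day 3 (Wednesday) lands on 9840-08-26.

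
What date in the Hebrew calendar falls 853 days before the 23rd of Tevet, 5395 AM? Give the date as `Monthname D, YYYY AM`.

Elul 26, 5392 AM

JDN of the 23rd of Tevet, 5395 AM = 2318244.
2318244 − 853 = 2317391.
JDN 2317391 in the Hebrew calendar is Elul 26, 5392 AM.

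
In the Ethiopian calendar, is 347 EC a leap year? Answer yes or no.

347 mod 4 = 3; in the Ethiopian calendar a year is leap when year mod 4 = 3, so it is a leap year.

yes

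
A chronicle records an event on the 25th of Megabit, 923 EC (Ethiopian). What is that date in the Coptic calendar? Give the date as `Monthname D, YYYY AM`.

The source date corresponds to 26 March 931 in the proleptic Gregorian calendar (JDN 2061185).
That day falls on 25 Paremhat 647 AM in the Coptic calendar.

Paremhat 25, 647 AM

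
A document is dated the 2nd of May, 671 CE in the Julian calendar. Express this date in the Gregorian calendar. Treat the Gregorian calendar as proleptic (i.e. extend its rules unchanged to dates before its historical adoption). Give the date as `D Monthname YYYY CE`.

The Julian–Gregorian offset here is 3 days (Julian trailing).
2 May 671 Julian + 3 days → 5 May 671 Gregorian.

5 May 671 CE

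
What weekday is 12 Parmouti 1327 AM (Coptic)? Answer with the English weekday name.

In the Gregorian calendar this is 17 April 1611 (JDN 2309572).
Since JDN mod 7 = 6 (0 = Monday), the day is Sunday.

Sunday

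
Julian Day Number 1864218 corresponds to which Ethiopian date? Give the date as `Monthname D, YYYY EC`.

Tahsas 17, 384 EC

JDN 1864218 is 15 December 391 in the proleptic Gregorian calendar.
In the Ethiopian calendar that day is Tahsas 17, 384 EC.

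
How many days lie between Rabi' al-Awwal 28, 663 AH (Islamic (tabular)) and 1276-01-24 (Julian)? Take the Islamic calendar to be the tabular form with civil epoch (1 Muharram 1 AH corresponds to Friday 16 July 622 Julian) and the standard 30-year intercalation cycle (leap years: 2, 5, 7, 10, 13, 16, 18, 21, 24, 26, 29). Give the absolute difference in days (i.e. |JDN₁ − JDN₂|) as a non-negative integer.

First date → JDN 2183117; second date → JDN 2187140.
The interval is |2183117 − 2187140| = 4023 days.

4023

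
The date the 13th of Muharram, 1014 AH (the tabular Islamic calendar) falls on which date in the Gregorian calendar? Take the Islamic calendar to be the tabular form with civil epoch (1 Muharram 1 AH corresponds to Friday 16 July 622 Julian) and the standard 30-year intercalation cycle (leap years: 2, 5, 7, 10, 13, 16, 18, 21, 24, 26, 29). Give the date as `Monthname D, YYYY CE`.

Both dates share Julian Day Number 2307425; in the Gregorian calendar that is 31 May 1605 CE.

May 31, 1605 CE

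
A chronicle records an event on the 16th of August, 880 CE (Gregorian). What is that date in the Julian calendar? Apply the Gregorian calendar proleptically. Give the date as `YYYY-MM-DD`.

At this point the Julian calendar is 4 days behind the Gregorian.
16 August 880 Gregorian − 4 days → 12 August 880 Julian.

0880-08-12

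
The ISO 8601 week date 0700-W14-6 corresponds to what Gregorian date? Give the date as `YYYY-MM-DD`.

ISO week 1 of 700 is the week containing the first Thursday of 700.
Week 14, day 6 (Saturday) lands on 0700-04-07.

0700-04-07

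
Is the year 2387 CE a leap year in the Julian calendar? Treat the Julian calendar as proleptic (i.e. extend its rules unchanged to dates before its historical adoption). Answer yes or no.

no

2387 mod 4 = 3, so it is a common year in the Julian calendar.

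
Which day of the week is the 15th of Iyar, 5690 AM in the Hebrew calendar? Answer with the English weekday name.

Tuesday

This is JDN 2426110 (13 May 1930 Gregorian).
JDN 2426110 mod 7 = 1, and JDN 0 was a Monday, so this is a Tuesday.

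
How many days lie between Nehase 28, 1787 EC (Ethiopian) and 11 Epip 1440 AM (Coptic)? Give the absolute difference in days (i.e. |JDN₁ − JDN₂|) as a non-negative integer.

25979

JDN of the first date = 2376914.
JDN of the second date = 2350935.
|2350935 − 2376914| = 25979.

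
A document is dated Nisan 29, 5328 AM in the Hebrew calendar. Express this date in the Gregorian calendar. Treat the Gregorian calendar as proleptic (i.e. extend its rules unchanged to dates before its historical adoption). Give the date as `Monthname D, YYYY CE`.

Both dates share Julian Day Number 2293887; in the Gregorian calendar that is 7 May 1568 CE.

May 7, 1568 CE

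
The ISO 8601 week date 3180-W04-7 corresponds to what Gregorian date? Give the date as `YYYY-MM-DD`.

3180-01-27

ISO week 1 of 3180 is the week containing the first Thursday of 3180.
Week 4, day 7 (Sunday) lands on 3180-01-27.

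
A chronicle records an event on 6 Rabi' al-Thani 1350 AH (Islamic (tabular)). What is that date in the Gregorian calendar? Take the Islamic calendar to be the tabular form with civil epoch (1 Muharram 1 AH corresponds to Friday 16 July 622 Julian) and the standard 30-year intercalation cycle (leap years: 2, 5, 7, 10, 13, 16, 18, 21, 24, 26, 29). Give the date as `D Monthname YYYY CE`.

21 August 1931 CE

Julian Day Number of the source date = 2426575.
Converting JDN 2426575 to the Gregorian calendar gives 21 August 1931 CE.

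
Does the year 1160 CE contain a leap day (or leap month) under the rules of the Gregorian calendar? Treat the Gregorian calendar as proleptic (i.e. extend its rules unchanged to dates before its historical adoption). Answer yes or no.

yes

1160 is divisible by 4 and not by 100, so it is a leap year.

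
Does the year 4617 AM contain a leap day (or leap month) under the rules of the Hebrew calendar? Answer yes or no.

yes

Hebrew year 4617 is year 19 of its 19-year Metonic cycle; leap years are at positions 3, 6, 8, 11, 14, 17, 19, so it is a leap year (13 months).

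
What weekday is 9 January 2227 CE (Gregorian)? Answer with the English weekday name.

Tuesday

2534463 ≡ 1 (mod 7); counting from Monday = 0 gives Tuesday.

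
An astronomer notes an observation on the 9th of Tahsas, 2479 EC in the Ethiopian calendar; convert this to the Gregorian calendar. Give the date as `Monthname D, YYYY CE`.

Both dates share Julian Day Number 2629408; in the Gregorian calendar that is 21 December 2486 CE.

December 21, 2486 CE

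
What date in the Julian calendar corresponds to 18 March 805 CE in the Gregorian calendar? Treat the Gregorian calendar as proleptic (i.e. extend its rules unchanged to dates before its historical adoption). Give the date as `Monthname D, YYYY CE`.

March 14, 805 CE

For dates in this range the Gregorian date is 4 days ahead of the Julian.
18 March 805 Gregorian − 4 days → 14 March 805 Julian.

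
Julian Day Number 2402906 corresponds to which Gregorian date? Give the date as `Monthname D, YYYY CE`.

JDN 2451545 is 1 Jan 2000; 2402906 is −48639 days from there.

October 31, 1866 CE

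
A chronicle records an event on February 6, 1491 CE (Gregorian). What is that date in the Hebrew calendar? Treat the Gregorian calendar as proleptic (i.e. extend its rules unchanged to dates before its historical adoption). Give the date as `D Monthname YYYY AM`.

Julian Day Number of the source date = 2265673.
Converting JDN 2265673 to the Hebrew calendar gives 17 Shevat 5251 AM.

17 Shevat 5251 AM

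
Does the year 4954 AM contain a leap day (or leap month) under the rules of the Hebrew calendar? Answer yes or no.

Hebrew year 4954 is year 14 of its 19-year Metonic cycle; leap years are at positions 3, 6, 8, 11, 14, 17, 19, so it is a leap year (13 months).

yes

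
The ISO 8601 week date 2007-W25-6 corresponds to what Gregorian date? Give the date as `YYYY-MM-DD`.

2007-06-23

ISO week 1 of 2007 is the week containing the first Thursday of 2007.
Week 25, day 6 (Saturday) lands on 2007-06-23.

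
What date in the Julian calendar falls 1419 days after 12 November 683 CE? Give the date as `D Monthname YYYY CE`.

1 October 687 CE

JDN of 12 November 683 CE = 1970839.
1970839 + 1419 = 1972258.
JDN 1972258 in the Julian calendar is 1 October 687 CE.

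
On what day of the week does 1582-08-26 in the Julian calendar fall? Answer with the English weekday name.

Sunday

This is JDN 2299121 (5 September 1582 Gregorian).
Since JDN mod 7 = 6 (0 = Monday), the day is Sunday.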